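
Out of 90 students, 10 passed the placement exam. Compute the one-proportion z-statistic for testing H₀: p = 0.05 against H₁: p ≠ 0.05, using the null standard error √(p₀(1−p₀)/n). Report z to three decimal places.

p̂ = 10/90 = 0.11111.
SE₀ = √(0.05·0.95/90) = 0.022973.
z = (p̂ − p₀)/SE = (0.11111 − 0.05)/0.022973 = 2.660.

z = 2.660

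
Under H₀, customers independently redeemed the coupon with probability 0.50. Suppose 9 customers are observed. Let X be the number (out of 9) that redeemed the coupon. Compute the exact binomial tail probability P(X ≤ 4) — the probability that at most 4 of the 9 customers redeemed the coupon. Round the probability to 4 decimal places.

X ~ Binomial(n=9, p=0.50).
P(X ≤ 4) = Σ_{j=0}^{4} C(9,j)·0.50^j·0.50^{9−j}.
= 0.001953 + 0.017578 + 0.070312 + 0.164062 + 0.246094 = 0.5000.

P = 0.5000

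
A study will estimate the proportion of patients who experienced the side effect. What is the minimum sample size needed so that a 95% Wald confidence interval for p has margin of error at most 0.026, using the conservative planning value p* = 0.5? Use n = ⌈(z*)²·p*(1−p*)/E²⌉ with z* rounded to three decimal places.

The 95% critical value is z* = 1.960.
p*(1−p*) = 0.2500.
Required n before rounding: 3.841600 × 0.2500 / 0.026² = 1420.710.
Rounding up, n = 1421.

n = 1421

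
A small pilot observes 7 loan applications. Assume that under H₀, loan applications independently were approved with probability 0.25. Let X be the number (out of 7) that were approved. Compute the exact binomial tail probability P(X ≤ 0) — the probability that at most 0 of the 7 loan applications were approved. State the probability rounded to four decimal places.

X ~ Binomial(n=7, p=0.25).
P(X ≤ 0) = C(7,0)·0.25^0·0.75^7.
= 0.133484 = 0.1335.

P = 0.1335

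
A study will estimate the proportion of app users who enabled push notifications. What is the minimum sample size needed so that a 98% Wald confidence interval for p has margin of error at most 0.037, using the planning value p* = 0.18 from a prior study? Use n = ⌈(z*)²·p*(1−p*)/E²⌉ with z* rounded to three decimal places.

n = 584

The 98% critical value is z* = 2.326.
p*(1−p*) = 0.1476.
Required n before rounding: 5.410276 × 0.1476 / 0.037² = 583.314.
Rounding up, n = 584.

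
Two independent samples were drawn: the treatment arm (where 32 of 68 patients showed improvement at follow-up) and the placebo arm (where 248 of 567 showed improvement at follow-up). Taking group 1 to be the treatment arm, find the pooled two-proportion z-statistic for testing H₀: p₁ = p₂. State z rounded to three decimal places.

Sample proportions: p̂₁ = 32/68 = 0.47059 and p̂₂ = 248/567 = 0.43739.
Pooled p̂ = (32+248)/(68+567) = 280/635 = 0.44094.
SE = √[p̂(1−p̂)(1/n₁+1/n₂)] = √[0.44094·0.55906·(1/68+1/567)] ≈ 0.063718.
z = 0.03320/0.063718 = 0.521.

z = 0.521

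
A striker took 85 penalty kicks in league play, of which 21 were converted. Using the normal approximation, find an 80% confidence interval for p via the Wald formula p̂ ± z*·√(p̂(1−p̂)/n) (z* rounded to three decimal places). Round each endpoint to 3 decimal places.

Sample proportion p̂ = 21/85 = 0.24706.
SE(p̂) = √(0.24706·0.75294/85) = 0.046781.
The 80% critical value is z* = 1.282.
Margin = 1.282·0.046781 = 0.05997.
Interval: 0.24706 ± 0.05997 → (0.187, 0.307).

(0.187, 0.307)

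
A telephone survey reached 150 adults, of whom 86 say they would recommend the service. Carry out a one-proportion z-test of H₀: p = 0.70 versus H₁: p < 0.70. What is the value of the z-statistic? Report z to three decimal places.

z = -3.385

The sample proportion is 86/150 = 0.57333.
SE₀ = √(0.70·0.30/150) = 0.037417.
z = (0.57333 − 0.70)/0.037417 = -0.12667/0.037417 = -3.385.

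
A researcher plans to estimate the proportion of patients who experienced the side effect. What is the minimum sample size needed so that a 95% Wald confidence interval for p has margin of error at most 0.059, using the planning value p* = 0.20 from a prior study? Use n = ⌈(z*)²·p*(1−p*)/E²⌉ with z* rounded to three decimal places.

n = 177

For 95% confidence, z* = 1.960.
p*(1−p*) = 0.20·0.80 = 0.1600.
(z*)²·p*(1−p*)/E² = 3.841600·0.1600/0.003481 = 176.575.
⌈176.575⌉ = 177.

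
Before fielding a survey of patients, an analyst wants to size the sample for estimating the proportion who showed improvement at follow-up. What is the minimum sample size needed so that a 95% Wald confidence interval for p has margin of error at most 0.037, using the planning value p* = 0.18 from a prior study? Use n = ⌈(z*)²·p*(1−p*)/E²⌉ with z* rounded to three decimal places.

z* = 1.960 at the 95% level.
p*(1−p*) = 0.1476.
(z*)²·p*(1−p*)/E² = 3.841600·0.1476/0.001369 = 414.186.
Rounding up, n = 415.

n = 415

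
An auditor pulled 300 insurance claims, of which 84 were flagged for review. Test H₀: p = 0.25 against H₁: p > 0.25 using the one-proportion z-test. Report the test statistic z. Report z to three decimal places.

p̂ = 84/300 = 0.28000.
Null standard error: √(0.25·0.75/300) = √0.000625000 = 0.025000.
z = (0.28000 − 0.25)/0.025000 = 0.03000/0.025000 = 1.200.

z = 1.200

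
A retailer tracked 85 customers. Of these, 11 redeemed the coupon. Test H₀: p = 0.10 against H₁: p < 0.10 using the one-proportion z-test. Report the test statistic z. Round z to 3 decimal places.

z = 0.904

With x = 11 successes in n = 85, p̂ = 0.12941.
SE₀ = √(0.10·0.90/85) = 0.032540.
z = (p̂ − p₀)/SE = (0.12941 − 0.10)/0.032540 = 0.904.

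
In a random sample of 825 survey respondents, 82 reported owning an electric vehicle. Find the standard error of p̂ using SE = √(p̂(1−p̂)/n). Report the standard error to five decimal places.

SE = 0.01042

Sample proportion p̂ = 82/825 = 0.09939.
p̂(1−p̂) = 0.09939·0.90061 = 0.089512.
Dividing by n and taking the root: √0.000108499 = 0.01042.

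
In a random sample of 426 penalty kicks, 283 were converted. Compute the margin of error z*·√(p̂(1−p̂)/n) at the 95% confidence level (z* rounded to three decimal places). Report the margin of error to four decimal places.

With x = 283 successes in n = 426, p̂ = 0.66432.
SE = √(p̂(1−p̂)/n) = √(0.222999/426) = 0.022880.
The 95% critical value is z* = 1.960.
Margin of error = z*·SE = 1.960 × 0.022880 = 0.0448.

ME = 0.0448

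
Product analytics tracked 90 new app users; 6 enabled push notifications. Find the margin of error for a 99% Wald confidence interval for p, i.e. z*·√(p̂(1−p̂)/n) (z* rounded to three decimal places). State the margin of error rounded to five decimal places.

ME = 0.06773

Sample proportion p̂ = 6/90 = 0.06667.
SE(p̂) = √(0.06667·0.93333/90) = 0.026294.
The 99% critical value is z* = 2.576.
ME = 2.576·0.026294 = 0.06773.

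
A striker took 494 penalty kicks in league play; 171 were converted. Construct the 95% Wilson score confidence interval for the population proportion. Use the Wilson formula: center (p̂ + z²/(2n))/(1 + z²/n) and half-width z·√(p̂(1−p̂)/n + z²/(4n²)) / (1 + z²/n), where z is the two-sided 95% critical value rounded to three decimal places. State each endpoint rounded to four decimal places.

p̂ = 171/494 = 0.34615; z = 1.960, so z² = 3.841600.
Denominator 1 + z²/n = 1 + 3.841600/494 = 1.007777.
Adjusted center: (0.34615 + z²/(2n))/1.007777 = 0.34734.
Radicand: p̂(1−p̂)/n + z²/(4n²) = 0.000458161 + 0.000003935 = 0.000462096.
Half-width = 1.960·√0.000462096/1.007777 = 0.04181.
Interval: 0.34734 ± 0.04181 → (0.3055, 0.3891).

(0.3055, 0.3891)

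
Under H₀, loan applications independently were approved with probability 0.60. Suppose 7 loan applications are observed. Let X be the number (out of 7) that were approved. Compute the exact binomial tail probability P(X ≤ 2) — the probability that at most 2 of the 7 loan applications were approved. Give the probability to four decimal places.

X ~ Binomial(n=7, p=0.60).
P(X ≤ 2) = C(7,0)·0.60^0·0.40^7 + C(7,1)·0.60^1·0.40^6 + C(7,2)·0.60^2·0.40^5.
= 0.001638 + 0.017203 + 0.077414 = 0.0963.

P = 0.0963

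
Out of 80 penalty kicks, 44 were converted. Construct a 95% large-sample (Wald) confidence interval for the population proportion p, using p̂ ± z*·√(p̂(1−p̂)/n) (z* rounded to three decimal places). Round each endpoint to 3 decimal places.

The sample proportion is 44/80 = 0.55000.
Standard error of p̂: √(0.247500/80) = √0.003093750 = 0.055621.
For 95% confidence, z* = 1.960.
Margin of error: 1.960 × 0.055621 = 0.10902.
So the interval runs from 0.441 to 0.659.

(0.441, 0.659)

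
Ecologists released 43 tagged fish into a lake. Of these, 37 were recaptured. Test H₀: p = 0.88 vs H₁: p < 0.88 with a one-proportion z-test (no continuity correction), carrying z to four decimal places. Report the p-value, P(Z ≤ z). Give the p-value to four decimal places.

p-value = 0.3467

p̂ = 37/43 = 0.86047.
Null standard error: √(0.88·0.12/43) = √0.002455814 = 0.049556.
Test statistic (full precision, shown to 4 dp): z = (37/43 − 0.88)/SE₀ ≈ -0.3942.
From the standard normal, P(Z ≤ z) = 0.3467.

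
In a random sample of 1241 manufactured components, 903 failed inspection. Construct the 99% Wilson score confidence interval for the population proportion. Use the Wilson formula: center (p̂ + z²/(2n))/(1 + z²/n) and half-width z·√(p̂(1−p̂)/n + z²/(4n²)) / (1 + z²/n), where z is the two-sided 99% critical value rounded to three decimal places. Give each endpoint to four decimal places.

Here p̂ = 903/1241 = 0.72764 and z = 2.576 (z² = 6.635776).
1 + z²/n = 1.005347.
Center = (0.72764 + 0.002674)/1.005347 = 0.72643.
Radicand: p̂(1−p̂)/n + z²/(4n²) = 0.000159694 + 0.000001077 = 0.000160771.
Half-width = z·√(radicand)/denom = 2.576·0.012680/1.005347 = 0.03249.
Interval: 0.72643 ± 0.03249 → (0.6939, 0.7589).

(0.6939, 0.7589)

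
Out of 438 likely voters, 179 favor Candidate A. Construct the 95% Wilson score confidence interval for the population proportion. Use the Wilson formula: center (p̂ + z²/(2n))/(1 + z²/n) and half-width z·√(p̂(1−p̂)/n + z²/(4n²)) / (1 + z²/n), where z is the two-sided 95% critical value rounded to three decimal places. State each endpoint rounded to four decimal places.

Here p̂ = 179/438 = 0.40868 and z = 1.960 (z² = 3.841600).
1 + z²/n = 1.008771.
Center = (0.40868 + 0.004385)/1.008771 = 0.40947.
Radicand: p̂(1−p̂)/n + z²/(4n²) = 0.000551735 + 0.000005006 = 0.000556741.
Half-width = 1.960·√0.000556741/1.008771 = 0.04584.
So the interval runs from 0.3636 to 0.4553.

(0.3636, 0.4553)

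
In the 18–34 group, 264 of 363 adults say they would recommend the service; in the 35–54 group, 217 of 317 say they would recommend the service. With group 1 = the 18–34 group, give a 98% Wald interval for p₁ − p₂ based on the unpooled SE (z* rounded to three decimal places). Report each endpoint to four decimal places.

p̂₁ = 264/363 = 0.72727, p̂₂ = 217/317 = 0.68454; p̂₁ − p̂₂ = 0.04273.
Unpooled SE = √(p̂₁(1−p̂₁)/n₁ + p̂₂(1−p̂₂)/n₂) = √(0.000546411 + 0.000681211) = 0.035037.
The 98% critical value is z* = 2.326. Margin of error = 0.08150.
So the interval runs from -0.0388 to 0.1242.

(-0.0388, 0.1242)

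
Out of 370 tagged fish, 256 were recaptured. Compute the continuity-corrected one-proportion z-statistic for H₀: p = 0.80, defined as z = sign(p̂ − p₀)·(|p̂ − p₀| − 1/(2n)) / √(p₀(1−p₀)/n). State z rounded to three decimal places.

z = -5.134

With x = 256 successes in n = 370, p̂ = 0.69189. p̂ − p₀ = -0.108108.
Continuity correction 1/(2n) = 1/740 = 0.001351.
Corrected numerator: |-0.108108| − 0.001351 = 0.106757.
SE₀ = √(0.80·0.20/370) = 0.020795.
z = −0.106757/0.020795 = -5.134.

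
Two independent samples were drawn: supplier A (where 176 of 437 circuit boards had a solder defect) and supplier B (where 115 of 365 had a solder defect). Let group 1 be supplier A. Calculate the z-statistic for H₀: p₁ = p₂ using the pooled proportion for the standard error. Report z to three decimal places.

Sample proportions: p̂₁ = 176/437 = 0.40275 and p̂₂ = 115/365 = 0.31507.
Pooling: p̂ = 291/802 = 0.36284.
Pooled SE = √[0.2311879·0.00502806] ≈ 0.034094.
z = 0.08768/0.034094 = 2.572.

z = 2.572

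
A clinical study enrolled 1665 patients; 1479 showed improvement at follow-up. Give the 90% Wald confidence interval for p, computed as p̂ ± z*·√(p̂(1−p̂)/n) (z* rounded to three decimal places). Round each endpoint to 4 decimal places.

(0.8756, 0.9010)

p̂ = 1479/1665 = 0.88829.
SE = √(p̂(1−p̂)/n) = √(0.099232/1665) = 0.007720.
The 90% critical value is z* = 1.645.
Margin of error: 1.645 × 0.007720 = 0.01270.
Interval: 0.88829 ± 0.01270 → (0.8756, 0.9010).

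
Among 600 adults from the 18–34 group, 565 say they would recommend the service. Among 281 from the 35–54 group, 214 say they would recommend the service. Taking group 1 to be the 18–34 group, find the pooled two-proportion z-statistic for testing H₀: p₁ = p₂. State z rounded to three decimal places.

p̂₁ = 565/600 = 0.94167, p̂₂ = 214/281 = 0.76157.
Pooled p̂ = (565+214)/(600+281) = 779/881 = 0.88422.
SE = √[p̂(1−p̂)(1/n₁+1/n₂)] = √[0.88422·0.11578·(1/600+1/281)] ≈ 0.023129.
z = 0.18010/0.023129 = 7.787.

z = 7.787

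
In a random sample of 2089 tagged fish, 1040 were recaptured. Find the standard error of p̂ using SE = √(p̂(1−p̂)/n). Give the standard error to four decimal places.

SE = 0.0109

The sample proportion is 1040/2089 = 0.49785.
p̂(1−p̂) = 0.249995.
SE = √(0.249995/2089) = 0.0109.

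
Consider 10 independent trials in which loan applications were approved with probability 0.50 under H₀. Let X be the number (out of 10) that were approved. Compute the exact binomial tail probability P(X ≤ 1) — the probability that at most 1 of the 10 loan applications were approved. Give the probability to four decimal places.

X ~ Binomial(n=10, p=0.50).
P(X ≤ 1) = C(10,0)·0.50^0·0.50^10 + C(10,1)·0.50^1·0.50^9.
= 0.000977 + 0.009766 = 0.0107.

P = 0.0107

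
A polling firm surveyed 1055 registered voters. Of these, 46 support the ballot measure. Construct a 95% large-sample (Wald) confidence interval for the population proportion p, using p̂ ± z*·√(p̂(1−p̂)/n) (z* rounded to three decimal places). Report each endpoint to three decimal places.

(0.031, 0.056)

p̂ = 46/1055 = 0.04360.
SE = √(p̂(1−p̂)/n) = √(0.041701/1055) = 0.006287.
The 95% critical value is z* = 1.960.
Margin of error: 1.960 × 0.006287 = 0.01232.
Interval: 0.04360 ± 0.01232 → (0.031, 0.056).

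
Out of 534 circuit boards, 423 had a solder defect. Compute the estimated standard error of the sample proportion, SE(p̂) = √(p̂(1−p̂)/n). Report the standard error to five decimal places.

p̂ = 423/534 = 0.79213.
p̂(1−p̂) = 0.79213·0.20787 = 0.164660.
SE = √(0.164660/534) = 0.01756.

SE = 0.01756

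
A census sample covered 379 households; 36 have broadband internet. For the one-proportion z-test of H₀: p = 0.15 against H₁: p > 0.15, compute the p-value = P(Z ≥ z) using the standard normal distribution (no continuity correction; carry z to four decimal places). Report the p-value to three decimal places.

p̂ = 36/379 = 0.09499.
SE₀ = √(0.15·0.85/379) = 0.018342.
Test statistic (full precision, shown to 4 dp): z = (36/379 − 0.15)/SE₀ ≈ -2.9994.
p-value = P(Z ≥ z) with z = -2.9994 → 0.999.

p-value = 0.999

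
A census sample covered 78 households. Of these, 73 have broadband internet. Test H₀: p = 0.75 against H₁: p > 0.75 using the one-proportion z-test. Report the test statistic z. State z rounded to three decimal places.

The sample proportion is 73/78 = 0.93590.
SE₀ = √(0.75·0.25/78) = 0.049029.
z = (p̂ − p₀)/SE = (0.93590 − 0.75)/0.049029 = 3.792.

z = 3.792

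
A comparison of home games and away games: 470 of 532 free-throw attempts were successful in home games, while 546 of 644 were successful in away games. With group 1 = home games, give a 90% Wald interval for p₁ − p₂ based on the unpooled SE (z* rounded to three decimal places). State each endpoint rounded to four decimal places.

(0.0030, 0.0683)

p̂₁ = 470/532 = 0.88346, p̂₂ = 546/644 = 0.84783; p̂₁ − p̂₂ = 0.03563.
Unpooled SE = √(p̂₁(1−p̂₁)/n₁ + p̂₂(1−p̂₂)/n₂) = √(0.000193533 + 0.000200337) = 0.019846.
z* = 1.645 at the 90% level. Margin = 1.645·0.019846 = 0.03265.
Interval: 0.03563 ± 0.03265 → (0.0030, 0.0683).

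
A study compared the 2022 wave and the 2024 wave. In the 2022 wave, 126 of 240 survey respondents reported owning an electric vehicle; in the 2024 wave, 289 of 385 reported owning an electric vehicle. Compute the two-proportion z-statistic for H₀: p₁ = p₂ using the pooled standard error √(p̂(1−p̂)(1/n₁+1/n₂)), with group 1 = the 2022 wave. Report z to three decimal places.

z = -5.809

Sample proportions: p̂₁ = 126/240 = 0.52500 and p̂₂ = 289/385 = 0.75065.
Pooled p̂ = (126+289)/(240+385) = 415/625 = 0.66400.
SE = √[p̂(1−p̂)(1/n₁+1/n₂)] = √[0.66400·0.33600·(1/240+1/385)] ≈ 0.038847.
z = (p̂₁ − p̂₂)/SE = (0.52500 − 0.75065)/0.038847 = -0.22565/0.038847 = -5.809.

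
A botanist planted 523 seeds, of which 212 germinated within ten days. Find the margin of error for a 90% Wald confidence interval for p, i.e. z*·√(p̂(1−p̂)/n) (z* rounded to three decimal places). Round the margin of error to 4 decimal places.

With x = 212 successes in n = 523, p̂ = 0.40535.
SE = √(p̂(1−p̂)/n) = √(0.241042/523) = 0.021468.
For 90% confidence, z* = 1.645.
ME = 1.645·0.021468 = 0.0353.

ME = 0.0353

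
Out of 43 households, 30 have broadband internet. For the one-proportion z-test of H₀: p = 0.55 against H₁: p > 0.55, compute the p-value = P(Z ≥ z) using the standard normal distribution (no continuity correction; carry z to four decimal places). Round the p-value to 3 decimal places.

The sample proportion is 30/43 = 0.69767.
SE₀ = √(0.55·0.45/43) = 0.075867.
z = (p̂ − p₀)/SE = (30/43 − 0.55)/0.075867 ≈ 1.9465.
p-value = P(Z ≥ z) with z = 1.9465 → 0.026.

p-value = 0.026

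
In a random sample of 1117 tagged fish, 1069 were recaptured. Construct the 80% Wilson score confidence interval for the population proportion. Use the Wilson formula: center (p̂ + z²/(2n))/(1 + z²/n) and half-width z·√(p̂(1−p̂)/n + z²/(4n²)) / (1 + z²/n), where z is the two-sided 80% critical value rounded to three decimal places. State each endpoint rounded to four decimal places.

p̂ = 1069/1117 = 0.95703; z = 1.282, so z² = 1.643524.
Denominator 1 + z²/n = 1 + 1.643524/1117 = 1.001471.
Adjusted center: (0.95703 + z²/(2n))/1.001471 = 0.95636.
Radicand: p̂(1−p̂)/n + z²/(4n²) = 0.000036818 + 0.000000329 = 0.000037147.
Half-width = 1.282·√0.000037147/1.001471 = 0.00780.
CI: 0.95636 ± 0.00780 = (0.9486, 0.9642).

(0.9486, 0.9642)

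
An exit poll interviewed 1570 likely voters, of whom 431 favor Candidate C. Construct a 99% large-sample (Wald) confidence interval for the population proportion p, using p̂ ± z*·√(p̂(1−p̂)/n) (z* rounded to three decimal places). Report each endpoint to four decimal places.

(0.2455, 0.3035)

With x = 431 successes in n = 1570, p̂ = 0.27452.
Standard error of p̂: √(0.199160/1570) = √0.000126853 = 0.011263.
For 99% confidence, z* = 2.576.
Margin = 2.576·0.011263 = 0.02901.
Interval: 0.27452 ± 0.02901 → (0.2455, 0.3035).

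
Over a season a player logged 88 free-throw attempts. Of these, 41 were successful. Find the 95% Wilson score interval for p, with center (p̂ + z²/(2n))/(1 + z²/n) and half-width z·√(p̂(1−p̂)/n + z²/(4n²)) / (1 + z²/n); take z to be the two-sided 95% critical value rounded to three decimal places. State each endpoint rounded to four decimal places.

Here p̂ = 41/88 = 0.46591 and z = 1.960 (z² = 3.841600).
1 + z²/n = 1.043655.
Center = (0.46591 + 0.021827)/1.043655 = 0.46734.
Radicand: p̂(1−p̂)/n + z²/(4n²) = 0.002827702 + 0.000124019 = 0.002951721.
Half-width = z·√(radicand)/denom = 1.960·0.054330/1.043655 = 0.10203.
CI: 0.46734 ± 0.10203 = (0.3653, 0.5694).

(0.3653, 0.5694)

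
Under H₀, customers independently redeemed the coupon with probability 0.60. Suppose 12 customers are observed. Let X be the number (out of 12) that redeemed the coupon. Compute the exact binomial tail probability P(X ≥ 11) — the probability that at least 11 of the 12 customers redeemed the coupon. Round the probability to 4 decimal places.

X ~ Binomial(n=12, p=0.60).
P(X ≥ 11) = C(12,11)·0.60^11·0.40^1 + C(12,12)·0.60^12·0.40^0.
= 0.017414 + 0.002177 = 0.0196.

P = 0.0196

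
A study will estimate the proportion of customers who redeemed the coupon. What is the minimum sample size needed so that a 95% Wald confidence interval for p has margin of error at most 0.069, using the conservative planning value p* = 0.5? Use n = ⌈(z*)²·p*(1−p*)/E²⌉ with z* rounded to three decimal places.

z* = 1.960 at the 95% level.
p*(1−p*) = 0.50·0.50 = 0.2500.
Required n before rounding: 3.841600 × 0.2500 / 0.069² = 201.722.
⌈201.722⌉ = 202.

n = 202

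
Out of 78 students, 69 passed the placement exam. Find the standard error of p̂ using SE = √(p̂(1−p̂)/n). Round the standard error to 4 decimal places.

Sample proportion p̂ = 69/78 = 0.88462.
p̂(1−p̂) = 0.102067.
SE = √(0.102067/78) = 0.0362.

SE = 0.0362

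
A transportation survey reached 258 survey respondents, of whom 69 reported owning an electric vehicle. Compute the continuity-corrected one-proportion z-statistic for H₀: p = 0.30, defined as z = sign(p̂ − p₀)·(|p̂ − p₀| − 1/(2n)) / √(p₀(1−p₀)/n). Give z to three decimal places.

Sample proportion p̂ = 69/258 = 0.26744. p̂ − p₀ = -0.032558.
Continuity correction 1/(2n) = 1/516 = 0.001938.
Corrected numerator: |-0.032558| − 0.001938 = 0.030620.
Under H₀, SE = √(p₀(1−p₀)/n) = √(0.30·0.70/258) = √0.000813953 = 0.028530.
z = (−)0.030620/0.028530 = -1.073.

z = -1.073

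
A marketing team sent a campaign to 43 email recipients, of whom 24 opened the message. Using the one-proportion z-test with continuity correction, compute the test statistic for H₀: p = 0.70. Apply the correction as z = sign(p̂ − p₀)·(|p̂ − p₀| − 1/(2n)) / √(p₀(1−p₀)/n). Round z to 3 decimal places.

Sample proportion p̂ = 24/43 = 0.55814. p̂ − p₀ = -0.141860.
Continuity correction 1/(2n) = 1/86 = 0.011628.
Corrected numerator: |-0.141860| − 0.011628 = 0.130232.
SE₀ = √(0.70·0.30/43) = 0.069884.
z = −0.130232/0.069884 = -1.864.

z = -1.864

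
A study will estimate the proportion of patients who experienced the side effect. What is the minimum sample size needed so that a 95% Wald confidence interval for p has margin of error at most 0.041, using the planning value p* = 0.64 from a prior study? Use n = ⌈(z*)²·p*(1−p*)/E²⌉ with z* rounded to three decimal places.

z* = 1.960 at the 95% level.
p*(1−p*) = 0.2304.
Required n before rounding: 3.841600 × 0.2304 / 0.041² = 526.535.
⌈526.535⌉ = 527.

n = 527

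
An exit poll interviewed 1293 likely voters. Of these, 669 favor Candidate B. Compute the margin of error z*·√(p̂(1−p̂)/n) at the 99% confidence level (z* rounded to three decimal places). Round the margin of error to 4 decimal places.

ME = 0.0358

Sample proportion p̂ = 669/1293 = 0.51740.
Standard error of p̂: √(0.249697/1293) = √0.000193115 = 0.013897.
z* = 2.576 at the 99% level.
ME = 2.576·0.013897 = 0.0358.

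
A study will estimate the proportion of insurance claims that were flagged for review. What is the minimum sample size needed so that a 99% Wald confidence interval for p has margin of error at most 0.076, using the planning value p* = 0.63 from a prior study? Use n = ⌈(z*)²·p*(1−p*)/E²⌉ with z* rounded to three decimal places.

n = 268

For 99% confidence, z* = 2.576.
p*(1−p*) = 0.2331.
Required n before rounding: 6.635776 × 0.2331 / 0.076² = 267.798.
Rounding up, n = 268.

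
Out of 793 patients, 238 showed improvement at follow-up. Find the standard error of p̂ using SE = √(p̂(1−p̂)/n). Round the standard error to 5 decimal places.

SE = 0.01628

Sample proportion p̂ = 238/793 = 0.30013.
p̂(1−p̂) = 0.30013·0.69987 = 0.210052.
SE = √(0.210052/793) = √0.000264883 = 0.01628.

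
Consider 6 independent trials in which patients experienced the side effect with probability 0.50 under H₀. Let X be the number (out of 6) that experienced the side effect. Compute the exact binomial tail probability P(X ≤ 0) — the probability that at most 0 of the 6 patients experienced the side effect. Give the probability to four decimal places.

X is binomial with n = 6 and p = 0.50.
P(X ≤ 0) = C(6,0)·0.50^0·0.50^6.
= 0.015625 = 0.0156.

P = 0.0156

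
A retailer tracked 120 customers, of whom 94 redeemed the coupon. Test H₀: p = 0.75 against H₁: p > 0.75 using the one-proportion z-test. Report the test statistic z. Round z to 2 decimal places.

p̂ = 94/120 = 0.78333.
Null standard error: √(0.75·0.25/120) = √0.001562500 = 0.039528.
z = (p̂ − p₀)/SE = (0.78333 − 0.75)/0.039528 = 0.84.

z = 0.84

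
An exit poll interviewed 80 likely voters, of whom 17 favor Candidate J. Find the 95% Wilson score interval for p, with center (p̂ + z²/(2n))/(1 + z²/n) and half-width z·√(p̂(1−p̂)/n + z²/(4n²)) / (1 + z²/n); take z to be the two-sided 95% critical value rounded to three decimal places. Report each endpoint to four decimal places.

p̂ = 17/80 = 0.21250; z = 1.960, so z² = 3.841600.
Denominator 1 + z²/n = 1 + 3.841600/80 = 1.048020.
Center = (0.21250 + 0.024010)/1.048020 = 0.22567.
Radicand: p̂(1−p̂)/n + z²/(4n²) = 0.002091797 + 0.000150062 = 0.002241859.
Half-width = z·√(radicand)/denom = 1.960·0.047348/1.048020 = 0.08855.
CI: 0.22567 ± 0.08855 = (0.1371, 0.3142).

(0.1371, 0.3142)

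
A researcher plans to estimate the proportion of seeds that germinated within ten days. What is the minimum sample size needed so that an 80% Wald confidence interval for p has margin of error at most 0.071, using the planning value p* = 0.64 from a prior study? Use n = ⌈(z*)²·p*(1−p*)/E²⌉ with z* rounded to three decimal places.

n = 76

z* = 1.282 at the 80% level.
p*(1−p*) = 0.64·0.36 = 0.2304.
(z*)²·p*(1−p*)/E² = 1.643524·0.2304/0.005041 = 75.118.
⌈75.118⌉ = 76.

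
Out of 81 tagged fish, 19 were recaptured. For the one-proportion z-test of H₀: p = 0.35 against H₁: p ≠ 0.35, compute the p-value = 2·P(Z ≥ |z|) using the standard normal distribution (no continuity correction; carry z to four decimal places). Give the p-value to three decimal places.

Sample proportion p̂ = 19/81 = 0.23457.
SE₀ = √(0.35·0.65/81) = 0.052997.
Test statistic (full precision, shown to 4 dp): z = (19/81 − 0.35)/SE₀ ≈ -2.1781.
From the standard normal, 2·P(Z ≥ |z|) = 0.029.

p-value = 0.029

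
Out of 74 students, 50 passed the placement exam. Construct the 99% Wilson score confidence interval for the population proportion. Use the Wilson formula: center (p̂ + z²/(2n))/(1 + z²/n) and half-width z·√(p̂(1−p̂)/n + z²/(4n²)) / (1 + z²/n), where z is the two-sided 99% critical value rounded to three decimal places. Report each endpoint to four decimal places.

p̂ = 50/74 = 0.67568; z = 2.576, so z² = 6.635776.
1 + z²/n = 1.089673.
Center = (0.67568 + 0.044836)/1.089673 = 0.66122.
Radicand: p̂(1−p̂)/n + z²/(4n²) = 0.002961325 + 0.000302948 = 0.003264273.
Half-width = z·√(radicand)/denom = 2.576·0.057134/1.089673 = 0.13507.
So the interval runs from 0.5262 to 0.7963.

(0.5262, 0.7963)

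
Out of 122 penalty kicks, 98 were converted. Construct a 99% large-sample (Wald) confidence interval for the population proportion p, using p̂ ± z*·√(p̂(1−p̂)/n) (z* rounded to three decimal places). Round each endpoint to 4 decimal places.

(0.7106, 0.8960)

The sample proportion is 98/122 = 0.80328.
SE = √(p̂(1−p̂)/n) = √(0.158022/122) = 0.035990.
The 99% critical value is z* = 2.576.
Margin of error: 2.576 × 0.035990 = 0.09271.
CI: 0.80328 ± 0.09271 = (0.7106, 0.8960).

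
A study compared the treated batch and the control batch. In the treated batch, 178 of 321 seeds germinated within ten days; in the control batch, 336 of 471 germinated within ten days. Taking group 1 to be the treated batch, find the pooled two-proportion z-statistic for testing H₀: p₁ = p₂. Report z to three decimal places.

p̂₁ = 178/321 = 0.55452, p̂₂ = 336/471 = 0.71338.
Pooling: p̂ = 514/792 = 0.64899.
SE = √[p̂(1−p̂)(1/n₁+1/n₂)] = √[0.64899·0.35101·(1/321+1/471)] ≈ 0.034544.
z = (p̂₁ − p̂₂)/SE = (0.55452 − 0.71338)/0.034544 = -0.15886/0.034544 = -4.599.

z = -4.599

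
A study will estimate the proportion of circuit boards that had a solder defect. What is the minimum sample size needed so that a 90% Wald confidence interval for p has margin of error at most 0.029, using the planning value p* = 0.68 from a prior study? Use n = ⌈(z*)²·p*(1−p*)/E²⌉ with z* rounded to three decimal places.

For 90% confidence, z* = 1.645.
p*(1−p*) = 0.68·0.32 = 0.2176.
(z*)²·p*(1−p*)/E² = 2.706025·0.2176/0.000841 = 700.156.
Rounding up, n = 701.

n = 701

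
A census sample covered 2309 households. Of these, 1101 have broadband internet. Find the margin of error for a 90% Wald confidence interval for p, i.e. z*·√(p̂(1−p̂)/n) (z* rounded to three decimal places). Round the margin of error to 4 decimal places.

The sample proportion is 1101/2309 = 0.47683.
SE = √(p̂(1−p̂)/n) = √(0.249463/2309) = 0.010394.
z* = 1.645 at the 90% level.
So ME = 0.0171.

ME = 0.0171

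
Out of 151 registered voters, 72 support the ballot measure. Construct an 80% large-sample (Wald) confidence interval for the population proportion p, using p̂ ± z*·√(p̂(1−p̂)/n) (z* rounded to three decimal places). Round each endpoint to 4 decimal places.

(0.4247, 0.5289)

p̂ = 72/151 = 0.47682.
Standard error of p̂: √(0.249463/151) = √0.001652071 = 0.040646.
For 80% confidence, z* = 1.282.
Margin = 1.282·0.040646 = 0.05211.
CI: 0.47682 ± 0.05211 = (0.4247, 0.5289).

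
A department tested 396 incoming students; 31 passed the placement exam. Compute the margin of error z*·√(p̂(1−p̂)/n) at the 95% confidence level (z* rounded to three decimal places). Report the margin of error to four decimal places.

ME = 0.0265

The sample proportion is 31/396 = 0.07828.
Standard error of p̂: √(0.072155/396) = √0.000182209 = 0.013498.
z* = 1.960 at the 95% level.
Margin of error = z*·SE = 1.960 × 0.013498 = 0.0265.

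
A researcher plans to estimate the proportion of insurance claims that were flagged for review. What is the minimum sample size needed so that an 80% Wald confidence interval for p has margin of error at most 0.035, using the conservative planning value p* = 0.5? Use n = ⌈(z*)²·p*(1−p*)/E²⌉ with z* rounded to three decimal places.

The 80% critical value is z* = 1.282.
p*(1−p*) = 0.2500.
(z*)²·p*(1−p*)/E² = 1.643524·0.2500/0.001225 = 335.413.
Rounding up, n = 336.

n = 336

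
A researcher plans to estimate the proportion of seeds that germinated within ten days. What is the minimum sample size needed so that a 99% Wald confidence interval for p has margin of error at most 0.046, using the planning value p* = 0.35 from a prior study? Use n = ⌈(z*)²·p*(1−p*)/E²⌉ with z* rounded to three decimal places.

n = 714

z* = 2.576 at the 99% level.
p*(1−p*) = 0.35·0.65 = 0.2275.
Required n before rounding: 6.635776 × 0.2275 / 0.046² = 713.440.
Rounding up, n = 714.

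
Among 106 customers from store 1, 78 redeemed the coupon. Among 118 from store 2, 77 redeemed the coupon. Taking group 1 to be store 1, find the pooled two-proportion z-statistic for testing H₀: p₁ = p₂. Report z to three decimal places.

p̂₁ = 78/106 = 0.73585, p̂₂ = 77/118 = 0.65254.
Pooled p̂ = (78+77)/(106+118) = 155/224 = 0.69196.
Pooled SE = √[0.2131497·0.01790854] ≈ 0.061783.
z = (p̂₁ − p̂₂)/SE = (0.73585 − 0.65254)/0.061783 = 0.08331/0.061783 = 1.348.

z = 1.348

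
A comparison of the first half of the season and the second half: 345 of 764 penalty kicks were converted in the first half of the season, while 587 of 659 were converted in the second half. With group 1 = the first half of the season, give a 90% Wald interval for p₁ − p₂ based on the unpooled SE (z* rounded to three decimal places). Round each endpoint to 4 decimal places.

(-0.4749, -0.4034)

p̂₁ = 345/764 = 0.45157, p̂₂ = 587/659 = 0.89074; p̂₁ − p̂₂ = -0.43917.
Unpooled SE = √(p̂₁(1−p̂₁)/n₁ + p̂₂(1−p̂₂)/n₂) = √(0.000324155 + 0.000147678) = 0.021722.
The 90% critical value is z* = 1.645. Margin = 1.645·0.021722 = 0.03573.
Interval: -0.43917 ± 0.03573 → (-0.4749, -0.4034).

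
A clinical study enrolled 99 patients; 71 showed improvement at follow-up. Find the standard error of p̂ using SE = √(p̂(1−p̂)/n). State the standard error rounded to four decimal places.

Sample proportion p̂ = 71/99 = 0.71717.
p̂(1−p̂) = 0.71717·0.28283 = 0.202837.
SE = √(0.202837/99) = √0.002048859 = 0.0453.

SE = 0.0453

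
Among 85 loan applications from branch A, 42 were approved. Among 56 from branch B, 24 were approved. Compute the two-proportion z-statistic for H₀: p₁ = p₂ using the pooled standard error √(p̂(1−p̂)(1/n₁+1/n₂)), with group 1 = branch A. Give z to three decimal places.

p̂₁ = 42/85 = 0.49412, p̂₂ = 24/56 = 0.42857.
Pooled p̂ = (42+24)/(85+56) = 66/141 = 0.46809.
SE = √[p̂(1−p̂)(1/n₁+1/n₂)] = √[0.46809·0.53191·(1/85+1/56)] ≈ 0.085880.
z = 0.06555/0.085880 = 0.763.

z = 0.763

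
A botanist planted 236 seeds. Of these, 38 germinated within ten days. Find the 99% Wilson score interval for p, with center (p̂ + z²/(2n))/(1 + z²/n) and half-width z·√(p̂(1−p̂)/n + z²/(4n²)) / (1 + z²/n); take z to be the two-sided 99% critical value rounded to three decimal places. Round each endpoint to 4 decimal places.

Here p̂ = 38/236 = 0.16102 and z = 2.576 (z² = 6.635776).
Denominator 1 + z²/n = 1 + 6.635776/236 = 1.028118.
Adjusted center: (0.16102 + z²/(2n))/1.028118 = 0.17029.
Radicand: p̂(1−p̂)/n + z²/(4n²) = 0.000572417 + 0.000029786 = 0.000602203.
Half-width = z·√(radicand)/denom = 2.576·0.024540/1.028118 = 0.06149.
So the interval runs from 0.1088 to 0.2318.

(0.1088, 0.2318)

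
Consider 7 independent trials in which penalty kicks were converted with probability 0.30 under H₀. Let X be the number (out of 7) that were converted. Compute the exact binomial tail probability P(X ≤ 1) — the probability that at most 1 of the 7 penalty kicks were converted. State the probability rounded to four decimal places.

P = 0.3294

X ~ Binomial(n=7, p=0.30).
P(X ≤ 1) = C(7,0)·0.30^0·0.70^7 + C(7,1)·0.30^1·0.70^6.
= 0.082354 + 0.247063 = 0.3294.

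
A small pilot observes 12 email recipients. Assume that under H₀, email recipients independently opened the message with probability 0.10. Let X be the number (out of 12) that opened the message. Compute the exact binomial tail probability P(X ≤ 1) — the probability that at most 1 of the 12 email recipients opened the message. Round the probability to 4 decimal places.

X is binomial with n = 12 and p = 0.10.
P(X ≤ 1) = C(12,0)·0.10^0·0.90^12 + C(12,1)·0.10^1·0.90^11.
= 0.282430 + 0.376573 = 0.6590.

P = 0.6590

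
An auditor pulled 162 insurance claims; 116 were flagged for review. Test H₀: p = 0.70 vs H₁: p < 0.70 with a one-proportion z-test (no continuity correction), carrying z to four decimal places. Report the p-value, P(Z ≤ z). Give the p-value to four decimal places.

With x = 116 successes in n = 162, p̂ = 0.71605.
Null standard error: √(0.70·0.30/162) = √0.001296296 = 0.036004.
Test statistic (full precision, shown to 4 dp): z = (116/162 − 0.70)/SE₀ ≈ 0.4458.
p-value = P(Z ≤ z) with z = 0.4458 → 0.6721.

p-value = 0.6721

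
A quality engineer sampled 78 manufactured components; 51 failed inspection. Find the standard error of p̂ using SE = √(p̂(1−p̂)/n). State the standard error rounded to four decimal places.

With x = 51 successes in n = 78, p̂ = 0.65385.
p̂(1−p̂) = 0.226330.
SE = √(0.226330/78) = 0.0539.

SE = 0.0539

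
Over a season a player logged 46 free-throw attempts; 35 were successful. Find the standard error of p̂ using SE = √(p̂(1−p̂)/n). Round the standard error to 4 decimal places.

SE = 0.0629

Sample proportion p̂ = 35/46 = 0.76087.
p̂(1−p̂) = 0.181947.
Dividing by n and taking the root: √0.003955370 = 0.0629.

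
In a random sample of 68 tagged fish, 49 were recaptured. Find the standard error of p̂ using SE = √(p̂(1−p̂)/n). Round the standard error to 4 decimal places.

With x = 49 successes in n = 68, p̂ = 0.72059.
p̂(1−p̂) = 0.201340.
SE = √(0.201340/68) = √0.002960882 = 0.0544.

SE = 0.0544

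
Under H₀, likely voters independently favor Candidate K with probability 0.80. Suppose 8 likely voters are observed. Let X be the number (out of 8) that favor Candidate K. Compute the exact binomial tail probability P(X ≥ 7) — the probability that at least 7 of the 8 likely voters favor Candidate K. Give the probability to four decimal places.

P = 0.5033

X ~ Binomial(n=8, p=0.80).
P(X ≥ 7) = C(8,7)·0.80^7·0.20^1 + C(8,8)·0.80^8·0.20^0.
= 0.335544 + 0.167772 = 0.5033.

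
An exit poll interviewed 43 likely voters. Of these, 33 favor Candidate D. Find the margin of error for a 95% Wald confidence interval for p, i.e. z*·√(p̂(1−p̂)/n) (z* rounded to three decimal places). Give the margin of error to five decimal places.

ME = 0.12627

The sample proportion is 33/43 = 0.76744.
Standard error of p̂: √(0.178475/43) = √0.004150578 = 0.064425.
For 95% confidence, z* = 1.960.
Margin of error = z*·SE = 1.960 × 0.064425 = 0.12627.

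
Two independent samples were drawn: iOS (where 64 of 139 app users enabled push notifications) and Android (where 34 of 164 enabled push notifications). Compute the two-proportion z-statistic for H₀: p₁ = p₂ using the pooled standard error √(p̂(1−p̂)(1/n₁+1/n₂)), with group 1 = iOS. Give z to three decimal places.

z = 4.693

p̂₁ = 64/139 = 0.46043, p̂₂ = 34/164 = 0.20732.
Pooling: p̂ = 98/303 = 0.32343.
SE = √[p̂(1−p̂)(1/n₁+1/n₂)] = √[0.32343·0.67657·(1/139+1/164)] ≈ 0.053931.
z = 0.25311/0.053931 = 4.693.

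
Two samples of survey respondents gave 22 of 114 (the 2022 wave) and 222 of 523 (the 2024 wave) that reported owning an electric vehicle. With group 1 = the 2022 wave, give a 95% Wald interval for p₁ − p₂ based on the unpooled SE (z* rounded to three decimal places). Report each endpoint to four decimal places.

(-0.3154, -0.1476)

p̂₁ = 22/114 = 0.19298, p̂₂ = 222/523 = 0.42447; p̂₁ − p̂₂ = -0.23149.
Unpooled SE = √(p̂₁(1−p̂₁)/n₁ + p̂₂(1−p̂₂)/n₂) = √(0.001366142 + 0.000467105) = 0.042816.
z* = 1.960 at the 95% level. Margin = 1.960·0.042816 = 0.08392.
CI: -0.23149 ± 0.08392 = (-0.3154, -0.1476).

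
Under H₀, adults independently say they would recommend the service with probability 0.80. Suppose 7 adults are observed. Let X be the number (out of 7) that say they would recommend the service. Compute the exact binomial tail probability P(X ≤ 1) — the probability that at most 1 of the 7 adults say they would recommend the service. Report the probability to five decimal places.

P = 0.00037

X is binomial with n = 7 and p = 0.80.
P(X ≤ 1) = C(7,0)·0.80^0·0.20^7 + C(7,1)·0.80^1·0.20^6.
= 0.000013 + 0.000358 = 0.00037.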